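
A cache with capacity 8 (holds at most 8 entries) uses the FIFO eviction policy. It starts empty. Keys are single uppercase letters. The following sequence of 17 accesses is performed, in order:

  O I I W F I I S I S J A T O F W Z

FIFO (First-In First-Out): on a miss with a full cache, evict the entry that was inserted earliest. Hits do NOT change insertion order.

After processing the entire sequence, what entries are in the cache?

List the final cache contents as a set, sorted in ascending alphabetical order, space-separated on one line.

Answer: A F I J S T W Z

Derivation:
FIFO simulation (capacity=8):
  1. access O: MISS. Cache (old->new): [O]
  2. access I: MISS. Cache (old->new): [O I]
  3. access I: HIT. Cache (old->new): [O I]
  4. access W: MISS. Cache (old->new): [O I W]
  5. access F: MISS. Cache (old->new): [O I W F]
  6. access I: HIT. Cache (old->new): [O I W F]
  7. access I: HIT. Cache (old->new): [O I W F]
  8. access S: MISS. Cache (old->new): [O I W F S]
  9. access I: HIT. Cache (old->new): [O I W F S]
  10. access S: HIT. Cache (old->new): [O I W F S]
  11. access J: MISS. Cache (old->new): [O I W F S J]
  12. access A: MISS. Cache (old->new): [O I W F S J A]
  13. access T: MISS. Cache (old->new): [O I W F S J A T]
  14. access O: HIT. Cache (old->new): [O I W F S J A T]
  15. access F: HIT. Cache (old->new): [O I W F S J A T]
  16. access W: HIT. Cache (old->new): [O I W F S J A T]
  17. access Z: MISS, evict O. Cache (old->new): [I W F S J A T Z]
Total: 8 hits, 9 misses, 1 evictions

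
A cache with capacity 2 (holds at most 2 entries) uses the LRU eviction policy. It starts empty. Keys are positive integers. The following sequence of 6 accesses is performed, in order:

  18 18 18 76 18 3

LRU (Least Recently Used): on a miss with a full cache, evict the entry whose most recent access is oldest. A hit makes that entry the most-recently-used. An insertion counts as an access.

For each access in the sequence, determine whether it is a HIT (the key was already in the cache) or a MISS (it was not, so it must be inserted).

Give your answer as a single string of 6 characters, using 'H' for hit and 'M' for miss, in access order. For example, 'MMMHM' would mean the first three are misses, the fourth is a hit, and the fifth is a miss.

LRU simulation (capacity=2):
  1. access 18: MISS. Cache (LRU->MRU): [18]
  2. access 18: HIT. Cache (LRU->MRU): [18]
  3. access 18: HIT. Cache (LRU->MRU): [18]
  4. access 76: MISS. Cache (LRU->MRU): [18 76]
  5. access 18: HIT. Cache (LRU->MRU): [76 18]
  6. access 3: MISS, evict 76. Cache (LRU->MRU): [18 3]
Total: 3 hits, 3 misses, 1 evictions

Answer: MHHMHM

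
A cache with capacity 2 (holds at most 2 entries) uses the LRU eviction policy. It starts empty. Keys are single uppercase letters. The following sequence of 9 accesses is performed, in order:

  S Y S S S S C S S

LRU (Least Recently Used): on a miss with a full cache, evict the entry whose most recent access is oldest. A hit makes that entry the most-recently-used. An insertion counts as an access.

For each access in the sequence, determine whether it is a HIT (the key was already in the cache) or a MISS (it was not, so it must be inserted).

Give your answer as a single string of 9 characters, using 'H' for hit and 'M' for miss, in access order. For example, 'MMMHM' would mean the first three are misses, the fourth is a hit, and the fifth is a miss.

LRU simulation (capacity=2):
  1. access S: MISS. Cache (LRU->MRU): [S]
  2. access Y: MISS. Cache (LRU->MRU): [S Y]
  3. access S: HIT. Cache (LRU->MRU): [Y S]
  4. access S: HIT. Cache (LRU->MRU): [Y S]
  5. access S: HIT. Cache (LRU->MRU): [Y S]
  6. access S: HIT. Cache (LRU->MRU): [Y S]
  7. access C: MISS, evict Y. Cache (LRU->MRU): [S C]
  8. access S: HIT. Cache (LRU->MRU): [C S]
  9. access S: HIT. Cache (LRU->MRU): [C S]
Total: 6 hits, 3 misses, 1 evictions

Answer: MMHHHHMHH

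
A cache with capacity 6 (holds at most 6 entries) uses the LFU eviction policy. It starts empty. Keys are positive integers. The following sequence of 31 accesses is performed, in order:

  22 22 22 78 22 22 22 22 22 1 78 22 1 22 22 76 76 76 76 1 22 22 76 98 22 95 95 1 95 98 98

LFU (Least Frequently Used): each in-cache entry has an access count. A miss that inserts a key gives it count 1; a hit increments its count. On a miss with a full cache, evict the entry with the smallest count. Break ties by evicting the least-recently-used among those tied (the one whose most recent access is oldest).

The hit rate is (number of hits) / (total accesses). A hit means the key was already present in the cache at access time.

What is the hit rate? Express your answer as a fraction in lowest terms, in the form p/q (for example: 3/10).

LFU simulation (capacity=6):
  1. access 22: MISS. Cache: [22(c=1)]
  2. access 22: HIT, count now 2. Cache: [22(c=2)]
  3. access 22: HIT, count now 3. Cache: [22(c=3)]
  4. access 78: MISS. Cache: [78(c=1) 22(c=3)]
  5. access 22: HIT, count now 4. Cache: [78(c=1) 22(c=4)]
  6. access 22: HIT, count now 5. Cache: [78(c=1) 22(c=5)]
  7. access 22: HIT, count now 6. Cache: [78(c=1) 22(c=6)]
  8. access 22: HIT, count now 7. Cache: [78(c=1) 22(c=7)]
  9. access 22: HIT, count now 8. Cache: [78(c=1) 22(c=8)]
  10. access 1: MISS. Cache: [78(c=1) 1(c=1) 22(c=8)]
  11. access 78: HIT, count now 2. Cache: [1(c=1) 78(c=2) 22(c=8)]
  12. access 22: HIT, count now 9. Cache: [1(c=1) 78(c=2) 22(c=9)]
  13. access 1: HIT, count now 2. Cache: [78(c=2) 1(c=2) 22(c=9)]
  14. access 22: HIT, count now 10. Cache: [78(c=2) 1(c=2) 22(c=10)]
  15. access 22: HIT, count now 11. Cache: [78(c=2) 1(c=2) 22(c=11)]
  16. access 76: MISS. Cache: [76(c=1) 78(c=2) 1(c=2) 22(c=11)]
  17. access 76: HIT, count now 2. Cache: [78(c=2) 1(c=2) 76(c=2) 22(c=11)]
  18. access 76: HIT, count now 3. Cache: [78(c=2) 1(c=2) 76(c=3) 22(c=11)]
  19. access 76: HIT, count now 4. Cache: [78(c=2) 1(c=2) 76(c=4) 22(c=11)]
  20. access 1: HIT, count now 3. Cache: [78(c=2) 1(c=3) 76(c=4) 22(c=11)]
  21. access 22: HIT, count now 12. Cache: [78(c=2) 1(c=3) 76(c=4) 22(c=12)]
  22. access 22: HIT, count now 13. Cache: [78(c=2) 1(c=3) 76(c=4) 22(c=13)]
  23. access 76: HIT, count now 5. Cache: [78(c=2) 1(c=3) 76(c=5) 22(c=13)]
  24. access 98: MISS. Cache: [98(c=1) 78(c=2) 1(c=3) 76(c=5) 22(c=13)]
  25. access 22: HIT, count now 14. Cache: [98(c=1) 78(c=2) 1(c=3) 76(c=5) 22(c=14)]
  26. access 95: MISS. Cache: [98(c=1) 95(c=1) 78(c=2) 1(c=3) 76(c=5) 22(c=14)]
  27. access 95: HIT, count now 2. Cache: [98(c=1) 78(c=2) 95(c=2) 1(c=3) 76(c=5) 22(c=14)]
  28. access 1: HIT, count now 4. Cache: [98(c=1) 78(c=2) 95(c=2) 1(c=4) 76(c=5) 22(c=14)]
  29. access 95: HIT, count now 3. Cache: [98(c=1) 78(c=2) 95(c=3) 1(c=4) 76(c=5) 22(c=14)]
  30. access 98: HIT, count now 2. Cache: [78(c=2) 98(c=2) 95(c=3) 1(c=4) 76(c=5) 22(c=14)]
  31. access 98: HIT, count now 3. Cache: [78(c=2) 95(c=3) 98(c=3) 1(c=4) 76(c=5) 22(c=14)]
Total: 25 hits, 6 misses, 0 evictions

Hit rate = 25/31

Answer: 25/31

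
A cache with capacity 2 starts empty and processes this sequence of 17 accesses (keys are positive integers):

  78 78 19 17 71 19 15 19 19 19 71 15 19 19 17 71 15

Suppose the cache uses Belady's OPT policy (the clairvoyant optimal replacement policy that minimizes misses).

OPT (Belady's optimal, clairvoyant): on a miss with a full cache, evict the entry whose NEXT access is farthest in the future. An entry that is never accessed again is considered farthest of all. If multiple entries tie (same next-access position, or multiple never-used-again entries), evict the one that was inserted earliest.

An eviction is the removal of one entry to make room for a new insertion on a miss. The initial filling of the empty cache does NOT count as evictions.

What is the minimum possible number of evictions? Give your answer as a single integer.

OPT (Belady) simulation (capacity=2):
  1. access 78: MISS. Cache: [78]
  2. access 78: HIT. Next use of 78: never. Cache: [78]
  3. access 19: MISS. Cache: [78 19]
  4. access 17: MISS, evict 78 (next use: never). Cache: [19 17]
  5. access 71: MISS, evict 17 (next use: step 15). Cache: [19 71]
  6. access 19: HIT. Next use of 19: step 8. Cache: [19 71]
  7. access 15: MISS, evict 71 (next use: step 11). Cache: [19 15]
  8. access 19: HIT. Next use of 19: step 9. Cache: [19 15]
  9. access 19: HIT. Next use of 19: step 10. Cache: [19 15]
  10. access 19: HIT. Next use of 19: step 13. Cache: [19 15]
  11. access 71: MISS, evict 19 (next use: step 13). Cache: [15 71]
  12. access 15: HIT. Next use of 15: step 17. Cache: [15 71]
  13. access 19: MISS, evict 15 (next use: step 17). Cache: [71 19]
  14. access 19: HIT. Next use of 19: never. Cache: [71 19]
  15. access 17: MISS, evict 19 (next use: never). Cache: [71 17]
  16. access 71: HIT. Next use of 71: never. Cache: [71 17]
  17. access 15: MISS, evict 71 (next use: never). Cache: [17 15]
Total: 8 hits, 9 misses, 7 evictions

Answer: 7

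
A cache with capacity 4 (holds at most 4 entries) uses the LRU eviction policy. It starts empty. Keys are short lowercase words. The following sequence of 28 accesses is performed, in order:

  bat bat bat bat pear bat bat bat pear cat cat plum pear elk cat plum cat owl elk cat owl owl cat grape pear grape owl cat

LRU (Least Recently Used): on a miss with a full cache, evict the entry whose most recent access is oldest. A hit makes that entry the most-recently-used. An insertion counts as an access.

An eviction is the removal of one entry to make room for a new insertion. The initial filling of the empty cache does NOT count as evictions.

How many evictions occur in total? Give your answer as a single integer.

Answer: 4

Derivation:
LRU simulation (capacity=4):
  1. access bat: MISS. Cache (LRU->MRU): [bat]
  2. access bat: HIT. Cache (LRU->MRU): [bat]
  3. access bat: HIT. Cache (LRU->MRU): [bat]
  4. access bat: HIT. Cache (LRU->MRU): [bat]
  5. access pear: MISS. Cache (LRU->MRU): [bat pear]
  6. access bat: HIT. Cache (LRU->MRU): [pear bat]
  7. access bat: HIT. Cache (LRU->MRU): [pear bat]
  8. access bat: HIT. Cache (LRU->MRU): [pear bat]
  9. access pear: HIT. Cache (LRU->MRU): [bat pear]
  10. access cat: MISS. Cache (LRU->MRU): [bat pear cat]
  11. access cat: HIT. Cache (LRU->MRU): [bat pear cat]
  12. access plum: MISS. Cache (LRU->MRU): [bat pear cat plum]
  13. access pear: HIT. Cache (LRU->MRU): [bat cat plum pear]
  14. access elk: MISS, evict bat. Cache (LRU->MRU): [cat plum pear elk]
  15. access cat: HIT. Cache (LRU->MRU): [plum pear elk cat]
  16. access plum: HIT. Cache (LRU->MRU): [pear elk cat plum]
  17. access cat: HIT. Cache (LRU->MRU): [pear elk plum cat]
  18. access owl: MISS, evict pear. Cache (LRU->MRU): [elk plum cat owl]
  19. access elk: HIT. Cache (LRU->MRU): [plum cat owl elk]
  20. access cat: HIT. Cache (LRU->MRU): [plum owl elk cat]
  21. access owl: HIT. Cache (LRU->MRU): [plum elk cat owl]
  22. access owl: HIT. Cache (LRU->MRU): [plum elk cat owl]
  23. access cat: HIT. Cache (LRU->MRU): [plum elk owl cat]
  24. access grape: MISS, evict plum. Cache (LRU->MRU): [elk owl cat grape]
  25. access pear: MISS, evict elk. Cache (LRU->MRU): [owl cat grape pear]
  26. access grape: HIT. Cache (LRU->MRU): [owl cat pear grape]
  27. access owl: HIT. Cache (LRU->MRU): [cat pear grape owl]
  28. access cat: HIT. Cache (LRU->MRU): [pear grape owl cat]
Total: 20 hits, 8 misses, 4 evictions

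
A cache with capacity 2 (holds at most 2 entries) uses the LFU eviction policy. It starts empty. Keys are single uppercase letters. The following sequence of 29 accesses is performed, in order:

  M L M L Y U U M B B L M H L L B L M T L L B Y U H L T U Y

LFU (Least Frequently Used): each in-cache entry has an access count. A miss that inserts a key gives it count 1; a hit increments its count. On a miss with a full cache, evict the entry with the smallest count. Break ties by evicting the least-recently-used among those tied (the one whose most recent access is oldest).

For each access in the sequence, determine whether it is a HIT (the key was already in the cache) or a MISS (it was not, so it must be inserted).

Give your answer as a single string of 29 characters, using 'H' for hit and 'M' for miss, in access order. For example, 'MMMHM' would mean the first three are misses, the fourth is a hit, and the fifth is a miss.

Answer: MMHHMMHMMHMMMMHHHMMHHMMMMHMMM

Derivation:
LFU simulation (capacity=2):
  1. access M: MISS. Cache: [M(c=1)]
  2. access L: MISS. Cache: [M(c=1) L(c=1)]
  3. access M: HIT, count now 2. Cache: [L(c=1) M(c=2)]
  4. access L: HIT, count now 2. Cache: [M(c=2) L(c=2)]
  5. access Y: MISS, evict M(c=2). Cache: [Y(c=1) L(c=2)]
  6. access U: MISS, evict Y(c=1). Cache: [U(c=1) L(c=2)]
  7. access U: HIT, count now 2. Cache: [L(c=2) U(c=2)]
  8. access M: MISS, evict L(c=2). Cache: [M(c=1) U(c=2)]
  9. access B: MISS, evict M(c=1). Cache: [B(c=1) U(c=2)]
  10. access B: HIT, count now 2. Cache: [U(c=2) B(c=2)]
  11. access L: MISS, evict U(c=2). Cache: [L(c=1) B(c=2)]
  12. access M: MISS, evict L(c=1). Cache: [M(c=1) B(c=2)]
  13. access H: MISS, evict M(c=1). Cache: [H(c=1) B(c=2)]
  14. access L: MISS, evict H(c=1). Cache: [L(c=1) B(c=2)]
  15. access L: HIT, count now 2. Cache: [B(c=2) L(c=2)]
  16. access B: HIT, count now 3. Cache: [L(c=2) B(c=3)]
  17. access L: HIT, count now 3. Cache: [B(c=3) L(c=3)]
  18. access M: MISS, evict B(c=3). Cache: [M(c=1) L(c=3)]
  19. access T: MISS, evict M(c=1). Cache: [T(c=1) L(c=3)]
  20. access L: HIT, count now 4. Cache: [T(c=1) L(c=4)]
  21. access L: HIT, count now 5. Cache: [T(c=1) L(c=5)]
  22. access B: MISS, evict T(c=1). Cache: [B(c=1) L(c=5)]
  23. access Y: MISS, evict B(c=1). Cache: [Y(c=1) L(c=5)]
  24. access U: MISS, evict Y(c=1). Cache: [U(c=1) L(c=5)]
  25. access H: MISS, evict U(c=1). Cache: [H(c=1) L(c=5)]
  26. access L: HIT, count now 6. Cache: [H(c=1) L(c=6)]
  27. access T: MISS, evict H(c=1). Cache: [T(c=1) L(c=6)]
  28. access U: MISS, evict T(c=1). Cache: [U(c=1) L(c=6)]
  29. access Y: MISS, evict U(c=1). Cache: [Y(c=1) L(c=6)]
Total: 10 hits, 19 misses, 17 evictions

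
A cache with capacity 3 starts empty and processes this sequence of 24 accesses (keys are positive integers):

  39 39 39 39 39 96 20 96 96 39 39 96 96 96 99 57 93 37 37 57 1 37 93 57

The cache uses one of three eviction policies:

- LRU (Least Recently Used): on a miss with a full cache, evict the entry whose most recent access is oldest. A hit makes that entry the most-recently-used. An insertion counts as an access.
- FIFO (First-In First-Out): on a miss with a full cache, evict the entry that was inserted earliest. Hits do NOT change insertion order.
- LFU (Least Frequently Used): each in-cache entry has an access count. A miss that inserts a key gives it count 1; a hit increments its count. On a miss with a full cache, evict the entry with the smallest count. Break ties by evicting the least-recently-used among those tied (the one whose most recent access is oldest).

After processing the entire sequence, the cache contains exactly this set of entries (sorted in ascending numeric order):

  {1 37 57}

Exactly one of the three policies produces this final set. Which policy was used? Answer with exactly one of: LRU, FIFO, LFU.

Answer: FIFO

Derivation:
Simulating under each policy and comparing final sets:
  LRU: final set = {37 57 93} -> differs
  FIFO: final set = {1 37 57} -> MATCHES target
  LFU: final set = {39 57 96} -> differs
Only FIFO produces the target set.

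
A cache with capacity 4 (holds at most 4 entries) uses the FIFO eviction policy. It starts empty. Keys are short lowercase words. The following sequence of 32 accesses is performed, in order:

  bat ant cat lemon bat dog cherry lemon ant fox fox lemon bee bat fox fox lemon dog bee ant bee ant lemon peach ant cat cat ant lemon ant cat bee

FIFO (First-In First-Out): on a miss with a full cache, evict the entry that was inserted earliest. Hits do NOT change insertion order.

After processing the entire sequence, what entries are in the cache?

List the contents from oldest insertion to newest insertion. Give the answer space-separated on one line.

FIFO simulation (capacity=4):
  1. access bat: MISS. Cache (old->new): [bat]
  2. access ant: MISS. Cache (old->new): [bat ant]
  3. access cat: MISS. Cache (old->new): [bat ant cat]
  4. access lemon: MISS. Cache (old->new): [bat ant cat lemon]
  5. access bat: HIT. Cache (old->new): [bat ant cat lemon]
  6. access dog: MISS, evict bat. Cache (old->new): [ant cat lemon dog]
  7. access cherry: MISS, evict ant. Cache (old->new): [cat lemon dog cherry]
  8. access lemon: HIT. Cache (old->new): [cat lemon dog cherry]
  9. access ant: MISS, evict cat. Cache (old->new): [lemon dog cherry ant]
  10. access fox: MISS, evict lemon. Cache (old->new): [dog cherry ant fox]
  11. access fox: HIT. Cache (old->new): [dog cherry ant fox]
  12. access lemon: MISS, evict dog. Cache (old->new): [cherry ant fox lemon]
  13. access bee: MISS, evict cherry. Cache (old->new): [ant fox lemon bee]
  14. access bat: MISS, evict ant. Cache (old->new): [fox lemon bee bat]
  15. access fox: HIT. Cache (old->new): [fox lemon bee bat]
  16. access fox: HIT. Cache (old->new): [fox lemon bee bat]
  17. access lemon: HIT. Cache (old->new): [fox lemon bee bat]
  18. access dog: MISS, evict fox. Cache (old->new): [lemon bee bat dog]
  19. access bee: HIT. Cache (old->new): [lemon bee bat dog]
  20. access ant: MISS, evict lemon. Cache (old->new): [bee bat dog ant]
  21. access bee: HIT. Cache (old->new): [bee bat dog ant]
  22. access ant: HIT. Cache (old->new): [bee bat dog ant]
  23. access lemon: MISS, evict bee. Cache (old->new): [bat dog ant lemon]
  24. access peach: MISS, evict bat. Cache (old->new): [dog ant lemon peach]
  25. access ant: HIT. Cache (old->new): [dog ant lemon peach]
  26. access cat: MISS, evict dog. Cache (old->new): [ant lemon peach cat]
  27. access cat: HIT. Cache (old->new): [ant lemon peach cat]
  28. access ant: HIT. Cache (old->new): [ant lemon peach cat]
  29. access lemon: HIT. Cache (old->new): [ant lemon peach cat]
  30. access ant: HIT. Cache (old->new): [ant lemon peach cat]
  31. access cat: HIT. Cache (old->new): [ant lemon peach cat]
  32. access bee: MISS, evict ant. Cache (old->new): [lemon peach cat bee]
Total: 15 hits, 17 misses, 13 evictions

Answer: lemon peach cat bee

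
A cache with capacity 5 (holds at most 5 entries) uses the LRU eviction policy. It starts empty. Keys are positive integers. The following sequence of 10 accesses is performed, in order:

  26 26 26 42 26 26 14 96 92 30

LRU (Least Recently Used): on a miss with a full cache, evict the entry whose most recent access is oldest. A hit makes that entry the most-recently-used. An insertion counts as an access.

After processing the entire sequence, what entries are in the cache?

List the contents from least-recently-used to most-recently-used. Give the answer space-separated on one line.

LRU simulation (capacity=5):
  1. access 26: MISS. Cache (LRU->MRU): [26]
  2. access 26: HIT. Cache (LRU->MRU): [26]
  3. access 26: HIT. Cache (LRU->MRU): [26]
  4. access 42: MISS. Cache (LRU->MRU): [26 42]
  5. access 26: HIT. Cache (LRU->MRU): [42 26]
  6. access 26: HIT. Cache (LRU->MRU): [42 26]
  7. access 14: MISS. Cache (LRU->MRU): [42 26 14]
  8. access 96: MISS. Cache (LRU->MRU): [42 26 14 96]
  9. access 92: MISS. Cache (LRU->MRU): [42 26 14 96 92]
  10. access 30: MISS, evict 42. Cache (LRU->MRU): [26 14 96 92 30]
Total: 4 hits, 6 misses, 1 evictions

Answer: 26 14 96 92 30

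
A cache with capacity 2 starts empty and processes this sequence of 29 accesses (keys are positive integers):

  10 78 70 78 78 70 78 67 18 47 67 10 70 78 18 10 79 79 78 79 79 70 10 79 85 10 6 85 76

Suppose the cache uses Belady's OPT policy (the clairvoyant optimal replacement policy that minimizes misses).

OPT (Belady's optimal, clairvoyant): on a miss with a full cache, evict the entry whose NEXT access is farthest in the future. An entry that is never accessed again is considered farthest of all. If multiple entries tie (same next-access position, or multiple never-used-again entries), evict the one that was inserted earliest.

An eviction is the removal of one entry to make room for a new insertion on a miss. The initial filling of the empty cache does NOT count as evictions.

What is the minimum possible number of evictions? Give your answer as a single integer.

Answer: 15

Derivation:
OPT (Belady) simulation (capacity=2):
  1. access 10: MISS. Cache: [10]
  2. access 78: MISS. Cache: [10 78]
  3. access 70: MISS, evict 10 (next use: step 12). Cache: [78 70]
  4. access 78: HIT. Next use of 78: step 5. Cache: [78 70]
  5. access 78: HIT. Next use of 78: step 7. Cache: [78 70]
  6. access 70: HIT. Next use of 70: step 13. Cache: [78 70]
  7. access 78: HIT. Next use of 78: step 14. Cache: [78 70]
  8. access 67: MISS, evict 78 (next use: step 14). Cache: [70 67]
  9. access 18: MISS, evict 70 (next use: step 13). Cache: [67 18]
  10. access 47: MISS, evict 18 (next use: step 15). Cache: [67 47]
  11. access 67: HIT. Next use of 67: never. Cache: [67 47]
  12. access 10: MISS, evict 67 (next use: never). Cache: [47 10]
  13. access 70: MISS, evict 47 (next use: never). Cache: [10 70]
  14. access 78: MISS, evict 70 (next use: step 22). Cache: [10 78]
  15. access 18: MISS, evict 78 (next use: step 19). Cache: [10 18]
  16. access 10: HIT. Next use of 10: step 23. Cache: [10 18]
  17. access 79: MISS, evict 18 (next use: never). Cache: [10 79]
  18. access 79: HIT. Next use of 79: step 20. Cache: [10 79]
  19. access 78: MISS, evict 10 (next use: step 23). Cache: [79 78]
  20. access 79: HIT. Next use of 79: step 21. Cache: [79 78]
  21. access 79: HIT. Next use of 79: step 24. Cache: [79 78]
  22. access 70: MISS, evict 78 (next use: never). Cache: [79 70]
  23. access 10: MISS, evict 70 (next use: never). Cache: [79 10]
  24. access 79: HIT. Next use of 79: never. Cache: [79 10]
  25. access 85: MISS, evict 79 (next use: never). Cache: [10 85]
  26. access 10: HIT. Next use of 10: never. Cache: [10 85]
  27. access 6: MISS, evict 10 (next use: never). Cache: [85 6]
  28. access 85: HIT. Next use of 85: never. Cache: [85 6]
  29. access 76: MISS, evict 85 (next use: never). Cache: [6 76]
Total: 12 hits, 17 misses, 15 evictions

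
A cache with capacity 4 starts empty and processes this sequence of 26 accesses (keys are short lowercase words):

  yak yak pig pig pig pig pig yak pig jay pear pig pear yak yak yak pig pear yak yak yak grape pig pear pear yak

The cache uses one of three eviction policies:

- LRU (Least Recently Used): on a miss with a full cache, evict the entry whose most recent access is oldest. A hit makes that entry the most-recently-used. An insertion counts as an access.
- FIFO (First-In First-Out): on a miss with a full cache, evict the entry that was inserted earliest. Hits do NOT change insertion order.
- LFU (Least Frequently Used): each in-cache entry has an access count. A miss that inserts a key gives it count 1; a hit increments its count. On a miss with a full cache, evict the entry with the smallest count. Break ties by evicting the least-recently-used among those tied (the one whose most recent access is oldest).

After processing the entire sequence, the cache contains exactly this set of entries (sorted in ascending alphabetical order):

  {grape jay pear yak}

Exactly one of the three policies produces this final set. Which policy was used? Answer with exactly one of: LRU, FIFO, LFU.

Answer: FIFO

Derivation:
Simulating under each policy and comparing final sets:
  LRU: final set = {grape pear pig yak} -> differs
  FIFO: final set = {grape jay pear yak} -> MATCHES target
  LFU: final set = {grape pear pig yak} -> differs
Only FIFO produces the target set.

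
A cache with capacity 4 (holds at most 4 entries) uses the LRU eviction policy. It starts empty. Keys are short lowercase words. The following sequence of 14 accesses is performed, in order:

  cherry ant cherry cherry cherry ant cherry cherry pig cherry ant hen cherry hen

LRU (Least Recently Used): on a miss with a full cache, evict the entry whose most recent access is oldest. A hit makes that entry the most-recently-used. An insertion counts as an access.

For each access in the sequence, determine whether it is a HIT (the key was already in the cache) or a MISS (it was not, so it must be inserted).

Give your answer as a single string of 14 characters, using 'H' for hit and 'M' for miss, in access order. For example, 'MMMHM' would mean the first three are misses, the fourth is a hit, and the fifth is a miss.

LRU simulation (capacity=4):
  1. access cherry: MISS. Cache (LRU->MRU): [cherry]
  2. access ant: MISS. Cache (LRU->MRU): [cherry ant]
  3. access cherry: HIT. Cache (LRU->MRU): [ant cherry]
  4. access cherry: HIT. Cache (LRU->MRU): [ant cherry]
  5. access cherry: HIT. Cache (LRU->MRU): [ant cherry]
  6. access ant: HIT. Cache (LRU->MRU): [cherry ant]
  7. access cherry: HIT. Cache (LRU->MRU): [ant cherry]
  8. access cherry: HIT. Cache (LRU->MRU): [ant cherry]
  9. access pig: MISS. Cache (LRU->MRU): [ant cherry pig]
  10. access cherry: HIT. Cache (LRU->MRU): [ant pig cherry]
  11. access ant: HIT. Cache (LRU->MRU): [pig cherry ant]
  12. access hen: MISS. Cache (LRU->MRU): [pig cherry ant hen]
  13. access cherry: HIT. Cache (LRU->MRU): [pig ant hen cherry]
  14. access hen: HIT. Cache (LRU->MRU): [pig ant cherry hen]
Total: 10 hits, 4 misses, 0 evictions

Answer: MMHHHHHHMHHMHH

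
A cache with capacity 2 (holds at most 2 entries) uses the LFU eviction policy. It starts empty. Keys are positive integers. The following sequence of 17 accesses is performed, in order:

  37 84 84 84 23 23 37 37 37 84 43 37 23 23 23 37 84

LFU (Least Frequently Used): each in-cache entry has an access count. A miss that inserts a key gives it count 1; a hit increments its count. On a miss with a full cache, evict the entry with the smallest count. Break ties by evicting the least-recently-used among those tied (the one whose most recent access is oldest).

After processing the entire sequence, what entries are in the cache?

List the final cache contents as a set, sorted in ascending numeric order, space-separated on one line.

Answer: 37 84

Derivation:
LFU simulation (capacity=2):
  1. access 37: MISS. Cache: [37(c=1)]
  2. access 84: MISS. Cache: [37(c=1) 84(c=1)]
  3. access 84: HIT, count now 2. Cache: [37(c=1) 84(c=2)]
  4. access 84: HIT, count now 3. Cache: [37(c=1) 84(c=3)]
  5. access 23: MISS, evict 37(c=1). Cache: [23(c=1) 84(c=3)]
  6. access 23: HIT, count now 2. Cache: [23(c=2) 84(c=3)]
  7. access 37: MISS, evict 23(c=2). Cache: [37(c=1) 84(c=3)]
  8. access 37: HIT, count now 2. Cache: [37(c=2) 84(c=3)]
  9. access 37: HIT, count now 3. Cache: [84(c=3) 37(c=3)]
  10. access 84: HIT, count now 4. Cache: [37(c=3) 84(c=4)]
  11. access 43: MISS, evict 37(c=3). Cache: [43(c=1) 84(c=4)]
  12. access 37: MISS, evict 43(c=1). Cache: [37(c=1) 84(c=4)]
  13. access 23: MISS, evict 37(c=1). Cache: [23(c=1) 84(c=4)]
  14. access 23: HIT, count now 2. Cache: [23(c=2) 84(c=4)]
  15. access 23: HIT, count now 3. Cache: [23(c=3) 84(c=4)]
  16. access 37: MISS, evict 23(c=3). Cache: [37(c=1) 84(c=4)]
  17. access 84: HIT, count now 5. Cache: [37(c=1) 84(c=5)]
Total: 9 hits, 8 misses, 6 evictions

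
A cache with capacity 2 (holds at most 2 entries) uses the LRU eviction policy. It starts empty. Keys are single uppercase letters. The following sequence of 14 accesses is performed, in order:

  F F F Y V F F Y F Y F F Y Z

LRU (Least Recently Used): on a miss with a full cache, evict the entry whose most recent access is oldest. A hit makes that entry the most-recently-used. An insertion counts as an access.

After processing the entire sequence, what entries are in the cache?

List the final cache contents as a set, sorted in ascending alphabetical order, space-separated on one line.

Answer: Y Z

Derivation:
LRU simulation (capacity=2):
  1. access F: MISS. Cache (LRU->MRU): [F]
  2. access F: HIT. Cache (LRU->MRU): [F]
  3. access F: HIT. Cache (LRU->MRU): [F]
  4. access Y: MISS. Cache (LRU->MRU): [F Y]
  5. access V: MISS, evict F. Cache (LRU->MRU): [Y V]
  6. access F: MISS, evict Y. Cache (LRU->MRU): [V F]
  7. access F: HIT. Cache (LRU->MRU): [V F]
  8. access Y: MISS, evict V. Cache (LRU->MRU): [F Y]
  9. access F: HIT. Cache (LRU->MRU): [Y F]
  10. access Y: HIT. Cache (LRU->MRU): [F Y]
  11. access F: HIT. Cache (LRU->MRU): [Y F]
  12. access F: HIT. Cache (LRU->MRU): [Y F]
  13. access Y: HIT. Cache (LRU->MRU): [F Y]
  14. access Z: MISS, evict F. Cache (LRU->MRU): [Y Z]
Total: 8 hits, 6 misses, 4 evictions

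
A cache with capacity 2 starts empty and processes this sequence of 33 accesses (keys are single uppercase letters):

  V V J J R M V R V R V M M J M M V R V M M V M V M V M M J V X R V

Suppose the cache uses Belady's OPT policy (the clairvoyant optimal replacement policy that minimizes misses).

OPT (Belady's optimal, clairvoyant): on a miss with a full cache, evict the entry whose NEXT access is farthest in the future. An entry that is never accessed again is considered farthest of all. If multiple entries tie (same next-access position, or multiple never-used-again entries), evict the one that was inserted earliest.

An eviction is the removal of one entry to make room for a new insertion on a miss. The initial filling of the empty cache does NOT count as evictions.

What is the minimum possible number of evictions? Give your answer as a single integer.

Answer: 11

Derivation:
OPT (Belady) simulation (capacity=2):
  1. access V: MISS. Cache: [V]
  2. access V: HIT. Next use of V: step 7. Cache: [V]
  3. access J: MISS. Cache: [V J]
  4. access J: HIT. Next use of J: step 14. Cache: [V J]
  5. access R: MISS, evict J (next use: step 14). Cache: [V R]
  6. access M: MISS, evict R (next use: step 8). Cache: [V M]
  7. access V: HIT. Next use of V: step 9. Cache: [V M]
  8. access R: MISS, evict M (next use: step 12). Cache: [V R]
  9. access V: HIT. Next use of V: step 11. Cache: [V R]
  10. access R: HIT. Next use of R: step 18. Cache: [V R]
  11. access V: HIT. Next use of V: step 17. Cache: [V R]
  12. access M: MISS, evict R (next use: step 18). Cache: [V M]
  13. access M: HIT. Next use of M: step 15. Cache: [V M]
  14. access J: MISS, evict V (next use: step 17). Cache: [M J]
  15. access M: HIT. Next use of M: step 16. Cache: [M J]
  16. access M: HIT. Next use of M: step 20. Cache: [M J]
  17. access V: MISS, evict J (next use: step 29). Cache: [M V]
  18. access R: MISS, evict M (next use: step 20). Cache: [V R]
  19. access V: HIT. Next use of V: step 22. Cache: [V R]
  20. access M: MISS, evict R (next use: step 32). Cache: [V M]
  21. access M: HIT. Next use of M: step 23. Cache: [V M]
  22. access V: HIT. Next use of V: step 24. Cache: [V M]
  23. access M: HIT. Next use of M: step 25. Cache: [V M]
  24. access V: HIT. Next use of V: step 26. Cache: [V M]
  25. access M: HIT. Next use of M: step 27. Cache: [V M]
  26. access V: HIT. Next use of V: step 30. Cache: [V M]
  27. access M: HIT. Next use of M: step 28. Cache: [V M]
  28. access M: HIT. Next use of M: never. Cache: [V M]
  29. access J: MISS, evict M (next use: never). Cache: [V J]
  30. access V: HIT. Next use of V: step 33. Cache: [V J]
  31. access X: MISS, evict J (next use: never). Cache: [V X]
  32. access R: MISS, evict X (next use: never). Cache: [V R]
  33. access V: HIT. Next use of V: never. Cache: [V R]
Total: 20 hits, 13 misses, 11 evictions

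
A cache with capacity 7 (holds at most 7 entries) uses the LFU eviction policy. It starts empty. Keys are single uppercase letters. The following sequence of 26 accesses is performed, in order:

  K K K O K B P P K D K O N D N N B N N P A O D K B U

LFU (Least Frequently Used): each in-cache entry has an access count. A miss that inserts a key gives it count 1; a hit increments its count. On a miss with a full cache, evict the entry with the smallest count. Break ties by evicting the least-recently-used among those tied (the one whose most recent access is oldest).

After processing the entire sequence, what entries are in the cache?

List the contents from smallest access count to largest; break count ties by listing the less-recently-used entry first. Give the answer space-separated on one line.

LFU simulation (capacity=7):
  1. access K: MISS. Cache: [K(c=1)]
  2. access K: HIT, count now 2. Cache: [K(c=2)]
  3. access K: HIT, count now 3. Cache: [K(c=3)]
  4. access O: MISS. Cache: [O(c=1) K(c=3)]
  5. access K: HIT, count now 4. Cache: [O(c=1) K(c=4)]
  6. access B: MISS. Cache: [O(c=1) B(c=1) K(c=4)]
  7. access P: MISS. Cache: [O(c=1) B(c=1) P(c=1) K(c=4)]
  8. access P: HIT, count now 2. Cache: [O(c=1) B(c=1) P(c=2) K(c=4)]
  9. access K: HIT, count now 5. Cache: [O(c=1) B(c=1) P(c=2) K(c=5)]
  10. access D: MISS. Cache: [O(c=1) B(c=1) D(c=1) P(c=2) K(c=5)]
  11. access K: HIT, count now 6. Cache: [O(c=1) B(c=1) D(c=1) P(c=2) K(c=6)]
  12. access O: HIT, count now 2. Cache: [B(c=1) D(c=1) P(c=2) O(c=2) K(c=6)]
  13. access N: MISS. Cache: [B(c=1) D(c=1) N(c=1) P(c=2) O(c=2) K(c=6)]
  14. access D: HIT, count now 2. Cache: [B(c=1) N(c=1) P(c=2) O(c=2) D(c=2) K(c=6)]
  15. access N: HIT, count now 2. Cache: [B(c=1) P(c=2) O(c=2) D(c=2) N(c=2) K(c=6)]
  16. access N: HIT, count now 3. Cache: [B(c=1) P(c=2) O(c=2) D(c=2) N(c=3) K(c=6)]
  17. access B: HIT, count now 2. Cache: [P(c=2) O(c=2) D(c=2) B(c=2) N(c=3) K(c=6)]
  18. access N: HIT, count now 4. Cache: [P(c=2) O(c=2) D(c=2) B(c=2) N(c=4) K(c=6)]
  19. access N: HIT, count now 5. Cache: [P(c=2) O(c=2) D(c=2) B(c=2) N(c=5) K(c=6)]
  20. access P: HIT, count now 3. Cache: [O(c=2) D(c=2) B(c=2) P(c=3) N(c=5) K(c=6)]
  21. access A: MISS. Cache: [A(c=1) O(c=2) D(c=2) B(c=2) P(c=3) N(c=5) K(c=6)]
  22. access O: HIT, count now 3. Cache: [A(c=1) D(c=2) B(c=2) P(c=3) O(c=3) N(c=5) K(c=6)]
  23. access D: HIT, count now 3. Cache: [A(c=1) B(c=2) P(c=3) O(c=3) D(c=3) N(c=5) K(c=6)]
  24. access K: HIT, count now 7. Cache: [A(c=1) B(c=2) P(c=3) O(c=3) D(c=3) N(c=5) K(c=7)]
  25. access B: HIT, count now 3. Cache: [A(c=1) P(c=3) O(c=3) D(c=3) B(c=3) N(c=5) K(c=7)]
  26. access U: MISS, evict A(c=1). Cache: [U(c=1) P(c=3) O(c=3) D(c=3) B(c=3) N(c=5) K(c=7)]
Total: 18 hits, 8 misses, 1 evictions

Answer: U P O D B N K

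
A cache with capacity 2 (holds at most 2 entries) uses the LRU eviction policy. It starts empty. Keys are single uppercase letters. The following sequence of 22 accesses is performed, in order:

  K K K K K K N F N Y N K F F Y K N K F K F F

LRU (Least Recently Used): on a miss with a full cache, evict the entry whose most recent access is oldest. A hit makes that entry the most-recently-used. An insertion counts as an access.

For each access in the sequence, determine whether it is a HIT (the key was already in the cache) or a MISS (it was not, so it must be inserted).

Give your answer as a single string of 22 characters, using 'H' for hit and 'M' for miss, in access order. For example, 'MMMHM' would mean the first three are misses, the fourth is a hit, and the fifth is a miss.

LRU simulation (capacity=2):
  1. access K: MISS. Cache (LRU->MRU): [K]
  2. access K: HIT. Cache (LRU->MRU): [K]
  3. access K: HIT. Cache (LRU->MRU): [K]
  4. access K: HIT. Cache (LRU->MRU): [K]
  5. access K: HIT. Cache (LRU->MRU): [K]
  6. access K: HIT. Cache (LRU->MRU): [K]
  7. access N: MISS. Cache (LRU->MRU): [K N]
  8. access F: MISS, evict K. Cache (LRU->MRU): [N F]
  9. access N: HIT. Cache (LRU->MRU): [F N]
  10. access Y: MISS, evict F. Cache (LRU->MRU): [N Y]
  11. access N: HIT. Cache (LRU->MRU): [Y N]
  12. access K: MISS, evict Y. Cache (LRU->MRU): [N K]
  13. access F: MISS, evict N. Cache (LRU->MRU): [K F]
  14. access F: HIT. Cache (LRU->MRU): [K F]
  15. access Y: MISS, evict K. Cache (LRU->MRU): [F Y]
  16. access K: MISS, evict F. Cache (LRU->MRU): [Y K]
  17. access N: MISS, evict Y. Cache (LRU->MRU): [K N]
  18. access K: HIT. Cache (LRU->MRU): [N K]
  19. access F: MISS, evict N. Cache (LRU->MRU): [K F]
  20. access K: HIT. Cache (LRU->MRU): [F K]
  21. access F: HIT. Cache (LRU->MRU): [K F]
  22. access F: HIT. Cache (LRU->MRU): [K F]
Total: 12 hits, 10 misses, 8 evictions

Answer: MHHHHHMMHMHMMHMMMHMHHH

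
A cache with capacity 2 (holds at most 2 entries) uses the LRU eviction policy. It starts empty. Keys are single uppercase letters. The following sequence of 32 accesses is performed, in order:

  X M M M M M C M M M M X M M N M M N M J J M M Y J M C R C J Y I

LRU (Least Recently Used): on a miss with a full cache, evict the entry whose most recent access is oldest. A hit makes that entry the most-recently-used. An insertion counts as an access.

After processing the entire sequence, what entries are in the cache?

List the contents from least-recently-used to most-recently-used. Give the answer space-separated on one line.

LRU simulation (capacity=2):
  1. access X: MISS. Cache (LRU->MRU): [X]
  2. access M: MISS. Cache (LRU->MRU): [X M]
  3. access M: HIT. Cache (LRU->MRU): [X M]
  4. access M: HIT. Cache (LRU->MRU): [X M]
  5. access M: HIT. Cache (LRU->MRU): [X M]
  6. access M: HIT. Cache (LRU->MRU): [X M]
  7. access C: MISS, evict X. Cache (LRU->MRU): [M C]
  8. access M: HIT. Cache (LRU->MRU): [C M]
  9. access M: HIT. Cache (LRU->MRU): [C M]
  10. access M: HIT. Cache (LRU->MRU): [C M]
  11. access M: HIT. Cache (LRU->MRU): [C M]
  12. access X: MISS, evict C. Cache (LRU->MRU): [M X]
  13. access M: HIT. Cache (LRU->MRU): [X M]
  14. access M: HIT. Cache (LRU->MRU): [X M]
  15. access N: MISS, evict X. Cache (LRU->MRU): [M N]
  16. access M: HIT. Cache (LRU->MRU): [N M]
  17. access M: HIT. Cache (LRU->MRU): [N M]
  18. access N: HIT. Cache (LRU->MRU): [M N]
  19. access M: HIT. Cache (LRU->MRU): [N M]
  20. access J: MISS, evict N. Cache (LRU->MRU): [M J]
  21. access J: HIT. Cache (LRU->MRU): [M J]
  22. access M: HIT. Cache (LRU->MRU): [J M]
  23. access M: HIT. Cache (LRU->MRU): [J M]
  24. access Y: MISS, evict J. Cache (LRU->MRU): [M Y]
  25. access J: MISS, evict M. Cache (LRU->MRU): [Y J]
  26. access M: MISS, evict Y. Cache (LRU->MRU): [J M]
  27. access C: MISS, evict J. Cache (LRU->MRU): [M C]
  28. access R: MISS, evict M. Cache (LRU->MRU): [C R]
  29. access C: HIT. Cache (LRU->MRU): [R C]
  30. access J: MISS, evict R. Cache (LRU->MRU): [C J]
  31. access Y: MISS, evict C. Cache (LRU->MRU): [J Y]
  32. access I: MISS, evict J. Cache (LRU->MRU): [Y I]
Total: 18 hits, 14 misses, 12 evictions

Answer: Y I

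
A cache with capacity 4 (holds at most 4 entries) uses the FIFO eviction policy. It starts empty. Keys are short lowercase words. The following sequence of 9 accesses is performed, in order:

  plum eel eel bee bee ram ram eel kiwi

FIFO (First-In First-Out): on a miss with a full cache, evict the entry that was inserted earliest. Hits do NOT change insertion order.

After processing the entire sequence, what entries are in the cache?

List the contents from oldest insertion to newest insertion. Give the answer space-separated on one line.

Answer: eel bee ram kiwi

Derivation:
FIFO simulation (capacity=4):
  1. access plum: MISS. Cache (old->new): [plum]
  2. access eel: MISS. Cache (old->new): [plum eel]
  3. access eel: HIT. Cache (old->new): [plum eel]
  4. access bee: MISS. Cache (old->new): [plum eel bee]
  5. access bee: HIT. Cache (old->new): [plum eel bee]
  6. access ram: MISS. Cache (old->new): [plum eel bee ram]
  7. access ram: HIT. Cache (old->new): [plum eel bee ram]
  8. access eel: HIT. Cache (old->new): [plum eel bee ram]
  9. access kiwi: MISS, evict plum. Cache (old->new): [eel bee ram kiwi]
Total: 4 hits, 5 misses, 1 evictions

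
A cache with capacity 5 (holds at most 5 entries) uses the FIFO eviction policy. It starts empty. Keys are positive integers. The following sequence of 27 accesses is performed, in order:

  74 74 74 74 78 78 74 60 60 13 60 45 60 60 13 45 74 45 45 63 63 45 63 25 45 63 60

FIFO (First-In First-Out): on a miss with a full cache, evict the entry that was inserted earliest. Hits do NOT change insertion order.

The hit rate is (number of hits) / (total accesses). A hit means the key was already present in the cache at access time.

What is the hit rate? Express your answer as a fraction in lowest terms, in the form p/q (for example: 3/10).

FIFO simulation (capacity=5):
  1. access 74: MISS. Cache (old->new): [74]
  2. access 74: HIT. Cache (old->new): [74]
  3. access 74: HIT. Cache (old->new): [74]
  4. access 74: HIT. Cache (old->new): [74]
  5. access 78: MISS. Cache (old->new): [74 78]
  6. access 78: HIT. Cache (old->new): [74 78]
  7. access 74: HIT. Cache (old->new): [74 78]
  8. access 60: MISS. Cache (old->new): [74 78 60]
  9. access 60: HIT. Cache (old->new): [74 78 60]
  10. access 13: MISS. Cache (old->new): [74 78 60 13]
  11. access 60: HIT. Cache (old->new): [74 78 60 13]
  12. access 45: MISS. Cache (old->new): [74 78 60 13 45]
  13. access 60: HIT. Cache (old->new): [74 78 60 13 45]
  14. access 60: HIT. Cache (old->new): [74 78 60 13 45]
  15. access 13: HIT. Cache (old->new): [74 78 60 13 45]
  16. access 45: HIT. Cache (old->new): [74 78 60 13 45]
  17. access 74: HIT. Cache (old->new): [74 78 60 13 45]
  18. access 45: HIT. Cache (old->new): [74 78 60 13 45]
  19. access 45: HIT. Cache (old->new): [74 78 60 13 45]
  20. access 63: MISS, evict 74. Cache (old->new): [78 60 13 45 63]
  21. access 63: HIT. Cache (old->new): [78 60 13 45 63]
  22. access 45: HIT. Cache (old->new): [78 60 13 45 63]
  23. access 63: HIT. Cache (old->new): [78 60 13 45 63]
  24. access 25: MISS, evict 78. Cache (old->new): [60 13 45 63 25]
  25. access 45: HIT. Cache (old->new): [60 13 45 63 25]
  26. access 63: HIT. Cache (old->new): [60 13 45 63 25]
  27. access 60: HIT. Cache (old->new): [60 13 45 63 25]
Total: 20 hits, 7 misses, 2 evictions

Hit rate = 20/27

Answer: 20/27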